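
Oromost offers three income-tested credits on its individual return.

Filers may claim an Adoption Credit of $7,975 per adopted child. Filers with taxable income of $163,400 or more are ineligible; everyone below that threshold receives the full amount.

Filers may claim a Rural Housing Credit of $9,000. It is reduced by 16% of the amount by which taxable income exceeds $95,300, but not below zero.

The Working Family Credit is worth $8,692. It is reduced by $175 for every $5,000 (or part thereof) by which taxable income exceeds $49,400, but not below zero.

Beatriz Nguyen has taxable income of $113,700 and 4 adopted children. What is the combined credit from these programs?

$44,373

Adoption Credit: base = 4 × $7,975 = $31,900. $113,700 is below the $163,400 cutoff, so the full $31,900 applies.
Rural Housing Credit: 16% of the $18,400 excess over $95,300 is $2,944; credit = $9,000 − $2,944 = $6,056.
Working Family Credit: income exceeds $49,400 by $64,300, which is 13 full-or-partial $5,000 increments; reduction = 13 × $175 = $2,275, leaving $6,417.
Total: $31,900 + $6,056 + $6,417 = $44,373.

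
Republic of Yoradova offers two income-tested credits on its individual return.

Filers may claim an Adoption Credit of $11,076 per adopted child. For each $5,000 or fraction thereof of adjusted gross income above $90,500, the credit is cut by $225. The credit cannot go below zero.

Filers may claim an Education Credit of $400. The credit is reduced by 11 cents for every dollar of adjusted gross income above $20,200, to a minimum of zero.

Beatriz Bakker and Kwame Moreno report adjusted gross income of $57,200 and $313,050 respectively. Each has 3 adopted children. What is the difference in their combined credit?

$10,125

Beatriz ($57,200): Adoption Credit: base = 3 × $11,076 = $33,228. $57,200 is at or below the $90,500 threshold, so the full $33,228 applies. Education Credit: 11% of the $37,000 excess over $20,200 is $4,070 ≥ base, so the credit is $0. total $33,228 + $0 = $33,228
Kwame ($313,050): Adoption Credit: base = 3 × $11,076 = $33,228. income exceeds $90,500 by $222,550, which is 45 full-or-partial $5,000 increments; reduction = 45 × $225 = $10,125, leaving $23,103. Education Credit: 11% of the $292,850 excess over $20,200 is $32,213.50 ≥ base, so the credit is $0. total $23,103 + $0 = $23,103
Difference: |$33,228 − $23,103| = $10,125.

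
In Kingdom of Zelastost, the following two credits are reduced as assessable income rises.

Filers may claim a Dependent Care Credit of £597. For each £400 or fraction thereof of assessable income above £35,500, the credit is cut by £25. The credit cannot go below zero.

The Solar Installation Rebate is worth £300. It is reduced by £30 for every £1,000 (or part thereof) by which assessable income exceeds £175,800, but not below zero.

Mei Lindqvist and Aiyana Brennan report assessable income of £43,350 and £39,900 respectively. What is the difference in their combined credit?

Mei (£43,350): Dependent Care Credit: income exceeds £35,500 by £7,850, which is 20 full-or-partial £400 increments; reduction = 20 × £25 = £500, leaving £97. Solar Installation Rebate: £43,350 is at or below the £175,800 threshold, so the full £300 applies. total £97 + £300 = £397
Aiyana (£39,900): Dependent Care Credit: income exceeds £35,500 by £4,400, which is 11 full-or-partial £400 increments; reduction = 11 × £25 = £275, leaving £322. Solar Installation Rebate: £39,900 is at or below the £175,800 threshold, so the full £300 applies. total £322 + £300 = £622
Difference: |£397 − £622| = £225.

£225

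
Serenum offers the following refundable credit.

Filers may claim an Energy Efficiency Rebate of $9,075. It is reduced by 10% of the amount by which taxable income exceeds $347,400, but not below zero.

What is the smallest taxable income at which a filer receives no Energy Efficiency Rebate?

The credit falls by 10% of each dollar above $347,400, so it reaches zero when the excess is $9,075 / 10% = $90,750: income = $347,400 + $90,750 = $438,150.

$438,150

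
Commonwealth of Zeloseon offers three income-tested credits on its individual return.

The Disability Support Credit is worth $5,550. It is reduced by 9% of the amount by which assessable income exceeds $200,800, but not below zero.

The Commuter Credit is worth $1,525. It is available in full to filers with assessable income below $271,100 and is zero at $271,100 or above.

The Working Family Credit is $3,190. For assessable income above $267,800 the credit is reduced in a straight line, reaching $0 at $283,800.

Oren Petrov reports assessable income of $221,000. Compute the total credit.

Disability Support Credit: 9% of the $20,200 excess over $200,800 is $1,818; credit = $5,550 − $1,818 = $3,732.
Commuter Credit: $221,000 is below the $271,100 cutoff, so the full $1,525 applies.
Working Family Credit: $221,000 is at or below the $267,800 threshold, so the full $3,190 applies.
Total: $3,732 + $1,525 + $3,190 = $8,447.

$8,447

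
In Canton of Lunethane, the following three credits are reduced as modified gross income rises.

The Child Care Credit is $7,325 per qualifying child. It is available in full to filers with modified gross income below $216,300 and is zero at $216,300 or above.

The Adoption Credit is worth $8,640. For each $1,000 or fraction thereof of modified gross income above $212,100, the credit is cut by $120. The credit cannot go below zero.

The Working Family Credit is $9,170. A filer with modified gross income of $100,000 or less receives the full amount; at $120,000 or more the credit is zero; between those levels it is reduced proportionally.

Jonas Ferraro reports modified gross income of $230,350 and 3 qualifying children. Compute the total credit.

Child Care Credit: base = 3 × $7,325 = $21,975. $230,350 meets or exceeds the $216,300 cutoff, so the credit is $0.
Adoption Credit: income exceeds $212,100 by $18,250, which is 19 full-or-partial $1,000 increments; reduction = 19 × $120 = $2,280, leaving $6,360.
Working Family Credit: $230,350 is at or above $120,000, so the credit is $0.
Total: $0 + $6,360 + $0 = $6,360.

$6,360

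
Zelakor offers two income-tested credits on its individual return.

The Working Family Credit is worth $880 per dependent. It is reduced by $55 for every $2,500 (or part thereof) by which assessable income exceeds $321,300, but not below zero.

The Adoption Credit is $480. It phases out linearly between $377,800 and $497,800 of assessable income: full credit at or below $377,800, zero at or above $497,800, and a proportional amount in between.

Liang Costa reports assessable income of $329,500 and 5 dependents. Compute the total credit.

$4,660

Working Family Credit: base = 5 × $880 = $4,400. income exceeds $321,300 by $8,200, which is 4 full-or-partial $2,500 increments; reduction = 4 × $55 = $220, leaving $4,180.
Adoption Credit: $329,500 is at or below the $377,800 threshold, so the full $480 applies.
Total: $4,180 + $480 = $4,660.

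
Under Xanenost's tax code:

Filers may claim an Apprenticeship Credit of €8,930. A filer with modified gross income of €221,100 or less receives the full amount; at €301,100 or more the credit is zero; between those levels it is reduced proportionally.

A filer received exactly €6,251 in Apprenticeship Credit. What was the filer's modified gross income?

€245,100

€6,251 is 6,251/8,930 of the full €8,930, so 2,679/8,930 of the €80,000 range has been used: income = €221,100 + €80,000 × 2,679/8,930 = €245,100.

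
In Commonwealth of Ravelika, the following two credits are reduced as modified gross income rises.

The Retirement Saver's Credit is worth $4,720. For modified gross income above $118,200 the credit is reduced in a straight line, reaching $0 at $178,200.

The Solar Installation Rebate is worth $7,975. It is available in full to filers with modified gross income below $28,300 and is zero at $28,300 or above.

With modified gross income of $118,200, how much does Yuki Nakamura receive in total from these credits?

$4,720

Retirement Saver's Credit: $118,200 is at or below the $118,200 threshold, so the full $4,720 applies.
Solar Installation Rebate: $118,200 meets or exceeds the $28,300 cutoff, so the credit is $0.
Total: $4,720 + $0 = $4,720.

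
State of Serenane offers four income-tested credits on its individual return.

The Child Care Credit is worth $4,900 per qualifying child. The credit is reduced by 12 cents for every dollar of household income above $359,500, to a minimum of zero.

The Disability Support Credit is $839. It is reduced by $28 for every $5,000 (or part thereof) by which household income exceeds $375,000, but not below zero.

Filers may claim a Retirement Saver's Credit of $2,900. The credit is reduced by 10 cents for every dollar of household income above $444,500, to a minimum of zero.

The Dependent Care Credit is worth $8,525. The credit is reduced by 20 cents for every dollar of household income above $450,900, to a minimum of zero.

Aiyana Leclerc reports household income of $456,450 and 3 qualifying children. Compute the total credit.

Child Care Credit: base = 3 × $4,900 = $14,700. 12% of the $96,950 excess over $359,500 is $11,634; credit = $14,700 − $11,634 = $3,066.
Disability Support Credit: income exceeds $375,000 by $81,450, which is 17 full-or-partial $5,000 increments; reduction = 17 × $28 = $476, leaving $363.
Retirement Saver's Credit: 10% of the $11,950 excess over $444,500 is $1,195; credit = $2,900 − $1,195 = $1,705.
Dependent Care Credit: 20% of the $5,550 excess over $450,900 is $1,110; credit = $8,525 − $1,110 = $7,415.
Total: $3,066 + $363 + $1,705 + $7,415 = $12,549.

$12,549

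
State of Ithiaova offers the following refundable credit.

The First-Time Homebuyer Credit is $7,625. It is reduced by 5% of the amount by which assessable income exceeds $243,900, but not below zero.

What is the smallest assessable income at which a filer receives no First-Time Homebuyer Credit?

$396,400

The credit falls by 5% of each dollar above $243,900, so it reaches zero when the excess is $7,625 / 5% = $152,500: income = $243,900 + $152,500 = $396,400.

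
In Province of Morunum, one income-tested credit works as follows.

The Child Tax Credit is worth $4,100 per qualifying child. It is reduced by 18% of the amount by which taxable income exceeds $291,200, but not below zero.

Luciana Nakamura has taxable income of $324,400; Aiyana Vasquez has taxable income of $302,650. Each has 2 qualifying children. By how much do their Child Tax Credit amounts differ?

$3,915

Luciana ($324,400): Child Tax Credit: base = 2 × $4,100 = $8,200. 18% of the $33,200 excess over $291,200 is $5,976; credit = $8,200 − $5,976 = $2,224.
Aiyana ($302,650): Child Tax Credit: base = 2 × $4,100 = $8,200. 18% of the $11,450 excess over $291,200 is $2,061; credit = $8,200 − $2,061 = $6,139.
Difference: |$2,224 − $6,139| = $3,915.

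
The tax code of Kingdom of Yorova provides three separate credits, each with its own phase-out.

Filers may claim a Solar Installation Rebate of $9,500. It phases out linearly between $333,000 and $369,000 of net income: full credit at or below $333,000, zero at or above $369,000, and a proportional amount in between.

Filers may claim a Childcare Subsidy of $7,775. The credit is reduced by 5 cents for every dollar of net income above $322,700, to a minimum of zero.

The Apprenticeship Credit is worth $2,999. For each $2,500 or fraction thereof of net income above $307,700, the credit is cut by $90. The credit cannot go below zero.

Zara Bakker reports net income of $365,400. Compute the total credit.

$7,429

Solar Installation Rebate: $365,400 is $32,400 into a $36,000 phase-out range, leaving 3,600/36,000 of the credit: $9,500 × 3,600/36,000 = $950.
Childcare Subsidy: 5% of the $42,700 excess over $322,700 is $2,135; credit = $7,775 − $2,135 = $5,640.
Apprenticeship Credit: income exceeds $307,700 by $57,700, which is 24 full-or-partial $2,500 increments; reduction = 24 × $90 = $2,160, leaving $839.
Total: $950 + $5,640 + $839 = $7,429.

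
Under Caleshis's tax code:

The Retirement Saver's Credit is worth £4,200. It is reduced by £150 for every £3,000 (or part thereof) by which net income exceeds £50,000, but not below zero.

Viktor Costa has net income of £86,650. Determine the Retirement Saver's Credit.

Retirement Saver's Credit: income exceeds £50,000 by £36,650, which is 13 full-or-partial £3,000 increments; reduction = 13 × £150 = £1,950, leaving £2,250.

£2,250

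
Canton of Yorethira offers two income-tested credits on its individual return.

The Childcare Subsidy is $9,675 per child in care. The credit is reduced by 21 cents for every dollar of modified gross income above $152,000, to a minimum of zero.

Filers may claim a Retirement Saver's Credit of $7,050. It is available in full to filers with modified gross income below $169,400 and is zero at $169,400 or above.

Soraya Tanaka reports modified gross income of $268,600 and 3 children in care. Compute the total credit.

Childcare Subsidy: base = 3 × $9,675 = $29,025. 21% of the $116,600 excess over $152,000 is $24,486; credit = $29,025 − $24,486 = $4,539.
Retirement Saver's Credit: $268,600 meets or exceeds the $169,400 cutoff, so the credit is $0.
Total: $4,539 + $0 = $4,539.

$4,539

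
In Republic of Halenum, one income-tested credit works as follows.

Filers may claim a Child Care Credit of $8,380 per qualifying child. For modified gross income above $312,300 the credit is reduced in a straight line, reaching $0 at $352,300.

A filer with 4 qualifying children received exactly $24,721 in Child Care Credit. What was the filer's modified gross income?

Full credit = 4 × $8,380 = $33,520.
$24,721 is 24,721/33,520 of the full $33,520, so 8,799/33,520 of the $40,000 range has been used: income = $312,300 + $40,000 × 8,799/33,520 = $322,800.

$322,800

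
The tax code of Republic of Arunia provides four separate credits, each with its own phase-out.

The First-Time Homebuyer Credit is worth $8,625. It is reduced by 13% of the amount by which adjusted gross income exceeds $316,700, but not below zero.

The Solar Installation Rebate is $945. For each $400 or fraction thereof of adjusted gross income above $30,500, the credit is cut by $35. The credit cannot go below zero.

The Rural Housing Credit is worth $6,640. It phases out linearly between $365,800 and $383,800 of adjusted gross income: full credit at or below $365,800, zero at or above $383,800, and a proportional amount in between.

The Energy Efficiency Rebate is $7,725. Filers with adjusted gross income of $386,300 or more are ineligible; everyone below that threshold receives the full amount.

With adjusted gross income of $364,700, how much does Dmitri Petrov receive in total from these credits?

$16,750

First-Time Homebuyer Credit: 13% of the $48,000 excess over $316,700 is $6,240; credit = $8,625 − $6,240 = $2,385.
Solar Installation Rebate: income exceeds $30,500 by $334,200 → 836 increments × $35 = $29,260 ≥ base, so the credit is $0.
Rural Housing Credit: $364,700 is at or below the $365,800 threshold, so the full $6,640 applies.
Energy Efficiency Rebate: $364,700 is below the $386,300 cutoff, so the full $7,725 applies.
Total: $2,385 + $0 + $6,640 + $7,725 = $16,750.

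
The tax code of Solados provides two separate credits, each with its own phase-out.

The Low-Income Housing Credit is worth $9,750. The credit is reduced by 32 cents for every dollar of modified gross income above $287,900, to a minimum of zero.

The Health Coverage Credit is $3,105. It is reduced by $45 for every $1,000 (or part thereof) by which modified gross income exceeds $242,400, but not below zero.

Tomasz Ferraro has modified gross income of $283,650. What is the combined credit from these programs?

Low-Income Housing Credit: $283,650 is at or below the $287,900 threshold, so the full $9,750 applies.
Health Coverage Credit: income exceeds $242,400 by $41,250, which is 42 full-or-partial $1,000 increments; reduction = 42 × $45 = $1,890, leaving $1,215.
Total: $9,750 + $1,215 = $10,965.

$10,965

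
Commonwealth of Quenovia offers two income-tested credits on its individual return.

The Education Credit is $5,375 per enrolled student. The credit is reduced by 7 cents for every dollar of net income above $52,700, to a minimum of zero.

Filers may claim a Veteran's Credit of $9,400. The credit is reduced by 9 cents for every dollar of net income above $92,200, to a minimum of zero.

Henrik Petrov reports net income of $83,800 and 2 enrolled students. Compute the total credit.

$17,973

Education Credit: base = 2 × $5,375 = $10,750. 7% of the $31,100 excess over $52,700 is $2,177; credit = $10,750 − $2,177 = $8,573.
Veteran's Credit: $83,800 is at or below the $92,200 threshold, so the full $9,400 applies.
Total: $8,573 + $9,400 = $17,973.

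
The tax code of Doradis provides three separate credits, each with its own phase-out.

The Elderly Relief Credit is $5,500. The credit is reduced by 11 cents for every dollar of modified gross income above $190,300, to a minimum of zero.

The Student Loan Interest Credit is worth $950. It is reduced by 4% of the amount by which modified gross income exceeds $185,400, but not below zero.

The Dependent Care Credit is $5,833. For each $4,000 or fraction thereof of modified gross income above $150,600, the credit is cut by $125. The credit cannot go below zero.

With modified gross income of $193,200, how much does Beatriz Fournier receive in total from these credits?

Elderly Relief Credit: 11% of the $2,900 excess over $190,300 is $319; credit = $5,500 − $319 = $5,181.
Student Loan Interest Credit: 4% of the $7,800 excess over $185,400 is $312; credit = $950 − $312 = $638.
Dependent Care Credit: income exceeds $150,600 by $42,600, which is 11 full-or-partial $4,000 increments; reduction = 11 × $125 = $1,375, leaving $4,458.
Total: $5,181 + $638 + $4,458 = $10,277.

$10,277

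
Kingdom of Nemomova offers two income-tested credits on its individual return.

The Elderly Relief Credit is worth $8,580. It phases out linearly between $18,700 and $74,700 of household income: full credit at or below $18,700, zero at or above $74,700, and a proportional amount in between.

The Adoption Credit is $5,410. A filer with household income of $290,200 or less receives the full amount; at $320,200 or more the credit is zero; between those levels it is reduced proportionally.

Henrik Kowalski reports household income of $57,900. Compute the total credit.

$7,984

Elderly Relief Credit: $57,900 is $39,200 into a $56,000 phase-out range, leaving 16,800/56,000 of the credit: $8,580 × 16,800/56,000 = $2,574.
Adoption Credit: $57,900 is at or below the $290,200 threshold, so the full $5,410 applies.
Total: $2,574 + $5,410 = $7,984.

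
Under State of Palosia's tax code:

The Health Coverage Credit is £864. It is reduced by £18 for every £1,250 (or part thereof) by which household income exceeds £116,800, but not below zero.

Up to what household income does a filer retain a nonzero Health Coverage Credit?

After 47 increments the reduction is 47 × £18 = £846, leaving £18; one more increment wipes it out. Increment 47 ends at excess 47 × £1,250 = £58,750, so the highest qualifying income is £116,800 + £58,750 = £175,550.

£175,550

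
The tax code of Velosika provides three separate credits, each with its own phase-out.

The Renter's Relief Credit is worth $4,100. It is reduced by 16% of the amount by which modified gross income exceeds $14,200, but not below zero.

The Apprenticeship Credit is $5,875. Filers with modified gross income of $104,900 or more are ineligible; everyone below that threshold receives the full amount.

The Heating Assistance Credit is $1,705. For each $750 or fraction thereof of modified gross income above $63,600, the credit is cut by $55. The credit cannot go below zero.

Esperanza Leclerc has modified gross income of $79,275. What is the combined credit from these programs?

$6,425

Renter's Relief Credit: 16% of the $65,075 excess over $14,200 is $10,412 ≥ base, so the credit is $0.
Apprenticeship Credit: $79,275 is below the $104,900 cutoff, so the full $5,875 applies.
Heating Assistance Credit: income exceeds $63,600 by $15,675, which is 21 full-or-partial $750 increments; reduction = 21 × $55 = $1,155, leaving $550.
Total: $0 + $5,875 + $550 = $6,425.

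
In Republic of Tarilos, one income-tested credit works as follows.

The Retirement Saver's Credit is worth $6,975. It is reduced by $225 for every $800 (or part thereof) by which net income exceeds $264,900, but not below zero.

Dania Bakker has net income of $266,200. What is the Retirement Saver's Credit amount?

Retirement Saver's Credit: income exceeds $264,900 by $1,300, which is 2 full-or-partial $800 increments; reduction = 2 × $225 = $450, leaving $6,525.

$6,525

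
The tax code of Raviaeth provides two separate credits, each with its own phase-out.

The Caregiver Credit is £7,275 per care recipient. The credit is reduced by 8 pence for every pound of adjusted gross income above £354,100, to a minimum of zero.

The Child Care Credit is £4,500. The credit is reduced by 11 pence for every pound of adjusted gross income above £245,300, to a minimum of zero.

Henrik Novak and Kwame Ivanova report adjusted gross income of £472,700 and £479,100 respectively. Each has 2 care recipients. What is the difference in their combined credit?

£512

Henrik (£472,700): Caregiver Credit: base = 2 × £7,275 = £14,550. 8% of the £118,600 excess over £354,100 is £9,488; credit = £14,550 − £9,488 = £5,062. Child Care Credit: 11% of the £227,400 excess over £245,300 is £25,014 ≥ base, so the credit is £0. total £5,062 + £0 = £5,062
Kwame (£479,100): Caregiver Credit: base = 2 × £7,275 = £14,550. 8% of the £125,000 excess over £354,100 is £10,000; credit = £14,550 − £10,000 = £4,550. Child Care Credit: 11% of the £233,800 excess over £245,300 is £25,718 ≥ base, so the credit is £0. total £4,550 + £0 = £4,550
Difference: |£5,062 − £4,550| = £512.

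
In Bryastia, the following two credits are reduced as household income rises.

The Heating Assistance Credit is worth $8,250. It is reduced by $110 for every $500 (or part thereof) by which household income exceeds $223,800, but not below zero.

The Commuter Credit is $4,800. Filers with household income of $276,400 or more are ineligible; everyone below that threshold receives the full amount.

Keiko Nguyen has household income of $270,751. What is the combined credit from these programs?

Heating Assistance Credit: income exceeds $223,800 by $46,951 → 94 increments × $110 = $10,340 ≥ base, so the credit is $0.
Commuter Credit: $270,751 is below the $276,400 cutoff, so the full $4,800 applies.
Total: $0 + $4,800 = $4,800.

$4,800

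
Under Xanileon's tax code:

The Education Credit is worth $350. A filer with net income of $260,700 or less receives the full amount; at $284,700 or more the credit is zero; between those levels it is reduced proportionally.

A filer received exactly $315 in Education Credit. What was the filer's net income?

$315 is 315/350 of the full $350, so 35/350 of the $24,000 range has been used: income = $260,700 + $24,000 × 35/350 = $263,100.

$263,100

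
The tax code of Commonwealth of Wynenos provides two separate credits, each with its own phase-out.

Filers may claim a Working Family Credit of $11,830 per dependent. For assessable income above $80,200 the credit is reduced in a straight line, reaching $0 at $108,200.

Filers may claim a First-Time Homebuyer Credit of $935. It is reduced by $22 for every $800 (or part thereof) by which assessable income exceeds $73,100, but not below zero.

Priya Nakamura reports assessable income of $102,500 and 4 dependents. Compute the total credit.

Working Family Credit: base = 4 × $11,830 = $47,320. $102,500 is $22,300 into a $28,000 phase-out range, leaving 5,700/28,000 of the credit: $47,320 × 5,700/28,000 = $9,633.
First-Time Homebuyer Credit: income exceeds $73,100 by $29,400, which is 37 full-or-partial $800 increments; reduction = 37 × $22 = $814, leaving $121.
Total: $9,633 + $121 = $9,754.

$9,754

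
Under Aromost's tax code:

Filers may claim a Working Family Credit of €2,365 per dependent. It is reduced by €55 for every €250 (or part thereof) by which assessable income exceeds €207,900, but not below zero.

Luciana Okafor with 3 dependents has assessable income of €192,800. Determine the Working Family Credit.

€7,095

Working Family Credit: base = 3 × €2,365 = €7,095. €192,800 is at or below the €207,900 threshold, so the full €7,095 applies.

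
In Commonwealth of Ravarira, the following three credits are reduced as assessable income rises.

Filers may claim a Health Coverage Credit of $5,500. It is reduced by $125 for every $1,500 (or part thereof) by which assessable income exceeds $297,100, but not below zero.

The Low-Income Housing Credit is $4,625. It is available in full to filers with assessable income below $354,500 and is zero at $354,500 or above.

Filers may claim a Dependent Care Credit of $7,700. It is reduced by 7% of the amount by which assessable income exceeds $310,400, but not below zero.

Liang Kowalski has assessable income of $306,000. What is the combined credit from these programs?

$17,075

Health Coverage Credit: income exceeds $297,100 by $8,900, which is 6 full-or-partial $1,500 increments; reduction = 6 × $125 = $750, leaving $4,750.
Low-Income Housing Credit: $306,000 is below the $354,500 cutoff, so the full $4,625 applies.
Dependent Care Credit: $306,000 is at or below the $310,400 threshold, so the full $7,700 applies.
Total: $4,750 + $4,625 + $7,700 = $17,075.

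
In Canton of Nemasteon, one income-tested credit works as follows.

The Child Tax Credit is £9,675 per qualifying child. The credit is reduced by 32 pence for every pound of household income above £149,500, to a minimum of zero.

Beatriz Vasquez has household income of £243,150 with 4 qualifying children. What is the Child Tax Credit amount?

Child Tax Credit: base = 4 × £9,675 = £38,700. 32% of the £93,650 excess over £149,500 is £29,968; credit = £38,700 − £29,968 = £8,732.

£8,732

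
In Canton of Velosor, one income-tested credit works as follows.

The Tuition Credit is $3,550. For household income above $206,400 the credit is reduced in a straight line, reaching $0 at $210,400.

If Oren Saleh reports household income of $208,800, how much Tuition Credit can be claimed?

$1,420

Tuition Credit: $208,800 is $2,400 into a $4,000 phase-out range, leaving 1,600/4,000 of the credit: $3,550 × 1,600/4,000 = $1,420.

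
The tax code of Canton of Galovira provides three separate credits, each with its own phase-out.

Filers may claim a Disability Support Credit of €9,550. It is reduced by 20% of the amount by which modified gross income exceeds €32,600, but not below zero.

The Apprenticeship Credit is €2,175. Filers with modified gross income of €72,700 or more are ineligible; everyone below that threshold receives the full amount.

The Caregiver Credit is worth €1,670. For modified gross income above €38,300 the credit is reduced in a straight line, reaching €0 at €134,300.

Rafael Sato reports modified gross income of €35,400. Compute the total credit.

Disability Support Credit: 20% of the €2,800 excess over €32,600 is €560; credit = €9,550 − €560 = €8,990.
Apprenticeship Credit: €35,400 is below the €72,700 cutoff, so the full €2,175 applies.
Caregiver Credit: €35,400 is at or below the €38,300 threshold, so the full €1,670 applies.
Total: €8,990 + €2,175 + €1,670 = €12,835.

€12,835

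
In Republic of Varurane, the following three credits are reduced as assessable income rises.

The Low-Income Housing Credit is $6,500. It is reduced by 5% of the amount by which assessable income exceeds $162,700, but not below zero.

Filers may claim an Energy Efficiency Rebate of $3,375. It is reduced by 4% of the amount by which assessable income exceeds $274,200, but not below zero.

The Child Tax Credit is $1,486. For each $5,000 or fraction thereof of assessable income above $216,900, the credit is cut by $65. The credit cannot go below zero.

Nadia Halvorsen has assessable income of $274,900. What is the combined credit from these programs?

Low-Income Housing Credit: 5% of the $112,200 excess over $162,700 is $5,610; credit = $6,500 − $5,610 = $890.
Energy Efficiency Rebate: 4% of the $700 excess over $274,200 is $28; credit = $3,375 − $28 = $3,347.
Child Tax Credit: income exceeds $216,900 by $58,000, which is 12 full-or-partial $5,000 increments; reduction = 12 × $65 = $780, leaving $706.
Total: $890 + $3,347 + $706 = $4,943.

$4,943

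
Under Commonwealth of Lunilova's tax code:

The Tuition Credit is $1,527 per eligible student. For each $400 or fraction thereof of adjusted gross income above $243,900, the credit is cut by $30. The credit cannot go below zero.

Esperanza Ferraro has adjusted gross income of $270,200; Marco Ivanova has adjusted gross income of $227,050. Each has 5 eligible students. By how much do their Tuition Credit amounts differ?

Esperanza ($270,200): Tuition Credit: base = 5 × $1,527 = $7,635. income exceeds $243,900 by $26,300, which is 66 full-or-partial $400 increments; reduction = 66 × $30 = $1,980, leaving $5,655.
Marco ($227,050): Tuition Credit: base = 5 × $1,527 = $7,635. $227,050 is at or below the $243,900 threshold, so the full $7,635 applies.
Difference: |$5,655 − $7,635| = $1,980.

$1,980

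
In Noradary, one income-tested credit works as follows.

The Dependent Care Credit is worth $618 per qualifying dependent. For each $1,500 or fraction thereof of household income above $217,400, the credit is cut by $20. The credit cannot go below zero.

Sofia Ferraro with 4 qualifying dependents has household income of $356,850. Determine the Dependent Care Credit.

Dependent Care Credit: base = 4 × $618 = $2,472. income exceeds $217,400 by $139,450, which is 93 full-or-partial $1,500 increments; reduction = 93 × $20 = $1,860, leaving $612.

$612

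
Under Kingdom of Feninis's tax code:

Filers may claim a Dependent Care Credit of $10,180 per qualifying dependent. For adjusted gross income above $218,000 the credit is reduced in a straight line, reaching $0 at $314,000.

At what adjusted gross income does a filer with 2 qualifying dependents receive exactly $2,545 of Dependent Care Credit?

Full credit = 2 × $10,180 = $20,360.
$2,545 is 2,545/20,360 of the full $20,360, so 17,815/20,360 of the $96,000 range has been used: income = $218,000 + $96,000 × 17,815/20,360 = $302,000.

$302,000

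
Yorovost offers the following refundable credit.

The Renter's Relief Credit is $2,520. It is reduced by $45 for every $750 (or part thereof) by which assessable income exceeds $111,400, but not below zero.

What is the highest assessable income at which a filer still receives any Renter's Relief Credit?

$152,650

After 55 increments the reduction is 55 × $45 = $2,475, leaving $45; one more increment wipes it out. Increment 55 ends at excess 55 × $750 = $41,250, so the highest qualifying income is $111,400 + $41,250 = $152,650.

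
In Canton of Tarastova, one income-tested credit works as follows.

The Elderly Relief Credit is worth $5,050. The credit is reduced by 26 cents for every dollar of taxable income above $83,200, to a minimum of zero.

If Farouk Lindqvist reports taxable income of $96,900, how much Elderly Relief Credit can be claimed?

Elderly Relief Credit: 26% of the $13,700 excess over $83,200 is $3,562; credit = $5,050 − $3,562 = $1,488.

$1,488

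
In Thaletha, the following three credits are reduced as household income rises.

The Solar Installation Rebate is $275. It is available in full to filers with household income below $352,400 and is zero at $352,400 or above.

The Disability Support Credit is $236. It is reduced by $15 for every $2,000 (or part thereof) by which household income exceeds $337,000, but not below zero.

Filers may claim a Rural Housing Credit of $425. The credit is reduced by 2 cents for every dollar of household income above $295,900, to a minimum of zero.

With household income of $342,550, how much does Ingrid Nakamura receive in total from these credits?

Solar Installation Rebate: $342,550 is below the $352,400 cutoff, so the full $275 applies.
Disability Support Credit: income exceeds $337,000 by $5,550, which is 3 full-or-partial $2,000 increments; reduction = 3 × $15 = $45, leaving $191.
Rural Housing Credit: 2% of the $46,650 excess over $295,900 is $933 ≥ base, so the credit is $0.
Total: $275 + $191 + $0 = $466.

$466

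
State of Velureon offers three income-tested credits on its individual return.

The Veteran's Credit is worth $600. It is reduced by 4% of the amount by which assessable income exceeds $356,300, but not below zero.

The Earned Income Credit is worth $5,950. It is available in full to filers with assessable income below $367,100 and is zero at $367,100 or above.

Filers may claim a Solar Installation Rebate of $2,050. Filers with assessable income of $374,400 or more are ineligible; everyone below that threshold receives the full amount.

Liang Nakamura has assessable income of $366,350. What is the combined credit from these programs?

Veteran's Credit: 4% of the $10,050 excess over $356,300 is $402; credit = $600 − $402 = $198.
Earned Income Credit: $366,350 is below the $367,100 cutoff, so the full $5,950 applies.
Solar Installation Rebate: $366,350 is below the $374,400 cutoff, so the full $2,050 applies.
Total: $198 + $5,950 + $2,050 = $8,198.

$8,198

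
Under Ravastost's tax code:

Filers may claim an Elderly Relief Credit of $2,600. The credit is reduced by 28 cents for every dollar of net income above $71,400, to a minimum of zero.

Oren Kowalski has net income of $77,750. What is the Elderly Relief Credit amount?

Elderly Relief Credit: 28% of the $6,350 excess over $71,400 is $1,778; credit = $2,600 − $1,778 = $822.

$822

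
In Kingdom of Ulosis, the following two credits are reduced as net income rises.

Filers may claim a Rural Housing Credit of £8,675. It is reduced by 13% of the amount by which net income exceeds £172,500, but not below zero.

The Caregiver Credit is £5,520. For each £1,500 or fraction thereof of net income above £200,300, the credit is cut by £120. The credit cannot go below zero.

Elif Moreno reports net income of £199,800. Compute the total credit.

£10,646

Rural Housing Credit: 13% of the £27,300 excess over £172,500 is £3,549; credit = £8,675 − £3,549 = £5,126.
Caregiver Credit: £199,800 is at or below the £200,300 threshold, so the full £5,520 applies.
Total: £5,126 + £5,520 = £10,646.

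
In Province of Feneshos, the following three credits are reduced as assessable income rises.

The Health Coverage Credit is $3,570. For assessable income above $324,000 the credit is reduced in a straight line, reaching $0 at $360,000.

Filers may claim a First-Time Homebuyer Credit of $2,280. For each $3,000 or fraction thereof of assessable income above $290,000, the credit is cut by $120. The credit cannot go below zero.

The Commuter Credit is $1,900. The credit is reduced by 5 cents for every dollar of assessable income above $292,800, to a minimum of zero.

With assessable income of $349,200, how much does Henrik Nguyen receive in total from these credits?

$1,071

Health Coverage Credit: $349,200 is $25,200 into a $36,000 phase-out range, leaving 10,800/36,000 of the credit: $3,570 × 10,800/36,000 = $1,071.
First-Time Homebuyer Credit: income exceeds $290,000 by $59,200 → 20 increments × $120 = $2,400 ≥ base, so the credit is $0.
Commuter Credit: 5% of the $56,400 excess over $292,800 is $2,820 ≥ base, so the credit is $0.
Total: $1,071 + $0 + $0 = $1,071.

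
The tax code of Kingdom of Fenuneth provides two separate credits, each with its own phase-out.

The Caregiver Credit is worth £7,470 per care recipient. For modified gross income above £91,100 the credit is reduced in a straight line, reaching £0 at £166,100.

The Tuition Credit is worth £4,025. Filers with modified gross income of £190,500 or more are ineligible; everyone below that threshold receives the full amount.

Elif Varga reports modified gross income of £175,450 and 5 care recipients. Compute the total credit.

£4,025

Caregiver Credit: base = 5 × £7,470 = £37,350. £175,450 is at or above £166,100, so the credit is £0.
Tuition Credit: £175,450 is below the £190,500 cutoff, so the full £4,025 applies.
Total: £0 + £4,025 = £4,025.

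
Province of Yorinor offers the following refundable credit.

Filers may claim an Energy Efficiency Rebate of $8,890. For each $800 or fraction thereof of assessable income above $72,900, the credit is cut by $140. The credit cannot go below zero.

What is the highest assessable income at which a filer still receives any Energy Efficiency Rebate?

After 63 increments the reduction is 63 × $140 = $8,820, leaving $70; one more increment wipes it out. Increment 63 ends at excess 63 × $800 = $50,400, so the highest qualifying income is $72,900 + $50,400 = $123,300.

$123,300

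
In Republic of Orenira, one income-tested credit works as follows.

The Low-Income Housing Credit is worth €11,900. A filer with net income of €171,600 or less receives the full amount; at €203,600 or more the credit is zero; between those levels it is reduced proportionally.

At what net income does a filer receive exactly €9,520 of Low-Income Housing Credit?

€9,520 is 9,520/11,900 of the full €11,900, so 2,380/11,900 of the €32,000 range has been used: income = €171,600 + €32,000 × 2,380/11,900 = €178,000.

€178,000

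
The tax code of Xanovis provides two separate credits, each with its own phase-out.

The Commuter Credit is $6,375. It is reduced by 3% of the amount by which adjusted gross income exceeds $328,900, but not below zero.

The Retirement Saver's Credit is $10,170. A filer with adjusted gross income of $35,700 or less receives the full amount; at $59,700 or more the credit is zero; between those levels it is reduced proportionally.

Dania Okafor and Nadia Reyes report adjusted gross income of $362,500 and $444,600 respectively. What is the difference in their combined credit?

$2,463

Dania ($362,500): Commuter Credit: 3% of the $33,600 excess over $328,900 is $1,008; credit = $6,375 − $1,008 = $5,367. Retirement Saver's Credit: $362,500 is at or above $59,700, so the credit is $0. total $5,367 + $0 = $5,367
Nadia ($444,600): Commuter Credit: 3% of the $115,700 excess over $328,900 is $3,471; credit = $6,375 − $3,471 = $2,904. Retirement Saver's Credit: $444,600 is at or above $59,700, so the credit is $0. total $2,904 + $0 = $2,904
Difference: |$5,367 − $2,904| = $2,463.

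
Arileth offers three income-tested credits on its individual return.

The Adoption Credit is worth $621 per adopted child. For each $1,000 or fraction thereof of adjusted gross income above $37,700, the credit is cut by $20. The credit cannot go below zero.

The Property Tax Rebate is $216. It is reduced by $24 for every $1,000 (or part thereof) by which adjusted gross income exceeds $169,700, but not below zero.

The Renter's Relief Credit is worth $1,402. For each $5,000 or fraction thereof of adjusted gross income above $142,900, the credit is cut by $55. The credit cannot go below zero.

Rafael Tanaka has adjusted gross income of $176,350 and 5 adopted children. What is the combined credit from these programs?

Adoption Credit: base = 5 × $621 = $3,105. income exceeds $37,700 by $138,650, which is 139 full-or-partial $1,000 increments; reduction = 139 × $20 = $2,780, leaving $325.
Property Tax Rebate: income exceeds $169,700 by $6,650, which is 7 full-or-partial $1,000 increments; reduction = 7 × $24 = $168, leaving $48.
Renter's Relief Credit: income exceeds $142,900 by $33,450, which is 7 full-or-partial $5,000 increments; reduction = 7 × $55 = $385, leaving $1,017.
Total: $325 + $48 + $1,017 = $1,390.

$1,390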